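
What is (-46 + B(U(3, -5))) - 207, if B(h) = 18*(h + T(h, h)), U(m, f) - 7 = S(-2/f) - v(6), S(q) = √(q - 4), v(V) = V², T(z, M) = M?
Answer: -1297 + 108*I*√10/5 ≈ -1297.0 + 68.305*I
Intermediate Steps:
S(q) = √(-4 + q)
U(m, f) = -29 + √(-4 - 2/f) (U(m, f) = 7 + (√(-4 - 2/f) - 1*6²) = 7 + (√(-4 - 2/f) - 1*36) = 7 + (√(-4 - 2/f) - 36) = 7 + (-36 + √(-4 - 2/f)) = -29 + √(-4 - 2/f))
B(h) = 36*h (B(h) = 18*(h + h) = 18*(2*h) = 36*h)
(-46 + B(U(3, -5))) - 207 = (-46 + 36*(-29 + √(-4 - 2/(-5)))) - 207 = (-46 + 36*(-29 + √(-4 - 2*(-⅕)))) - 207 = (-46 + 36*(-29 + √(-4 + ⅖))) - 207 = (-46 + 36*(-29 + √(-18/5))) - 207 = (-46 + 36*(-29 + 3*I*√10/5)) - 207 = (-46 + (-1044 + 108*I*√10/5)) - 207 = (-1090 + 108*I*√10/5) - 207 = -1297 + 108*I*√10/5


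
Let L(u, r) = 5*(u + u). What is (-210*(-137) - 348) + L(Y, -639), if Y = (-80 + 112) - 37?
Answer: 28372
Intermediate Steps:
Y = -5 (Y = 32 - 37 = -5)
L(u, r) = 10*u (L(u, r) = 5*(2*u) = 10*u)
(-210*(-137) - 348) + L(Y, -639) = (-210*(-137) - 348) + 10*(-5) = (28770 - 348) - 50 = 28422 - 50 = 28372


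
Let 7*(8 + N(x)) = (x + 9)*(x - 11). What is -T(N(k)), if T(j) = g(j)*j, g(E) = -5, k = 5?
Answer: -100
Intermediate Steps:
N(x) = -8 + (-11 + x)*(9 + x)/7 (N(x) = -8 + ((x + 9)*(x - 11))/7 = -8 + ((9 + x)*(-11 + x))/7 = -8 + ((-11 + x)*(9 + x))/7 = -8 + (-11 + x)*(9 + x)/7)
T(j) = -5*j
-T(N(k)) = -(-5)*(-155/7 - 2/7*5 + (⅐)*5²) = -(-5)*(-155/7 - 10/7 + (⅐)*25) = -(-5)*(-155/7 - 10/7 + 25/7) = -(-5)*(-20) = -1*100 = -100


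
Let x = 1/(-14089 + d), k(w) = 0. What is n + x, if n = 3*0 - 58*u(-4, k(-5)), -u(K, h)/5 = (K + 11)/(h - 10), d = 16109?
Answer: -410059/2020 ≈ -203.00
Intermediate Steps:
u(K, h) = -5*(11 + K)/(-10 + h) (u(K, h) = -5*(K + 11)/(h - 10) = -5*(11 + K)/(-10 + h))
n = -203 (n = 3*0 - 290*(-11 - 1*(-4))/(-10 + 0) = 0 - 290*(-11 + 4)/(-10) = 0 - 290*(-1)*(-7)/10 = 0 - 58*7/2 = 0 - 203 = -203)
x = 1/2020 (x = 1/(-14089 + 16109) = 1/2020 ≈ 0.00049505)
n + x = -203 + 1/2020 = -410059/2020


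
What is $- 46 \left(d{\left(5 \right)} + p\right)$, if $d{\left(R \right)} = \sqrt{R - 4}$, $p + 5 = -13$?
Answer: $782$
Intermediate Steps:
$p = -18$ ($p = -5 - 13 = -18$)
$d{\left(R \right)} = \sqrt{-4 + R}$
$- 46 \left(d{\left(5 \right)} + p\right) = - 46 \left(\sqrt{-4 + 5} - 18\right) = - 46 \left(\sqrt{1} - 18\right) = - 46 \left(1 - 18\right) = \left(-46\right) \left(-17\right) = 782$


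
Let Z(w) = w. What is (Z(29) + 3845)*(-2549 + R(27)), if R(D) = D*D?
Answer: -7050680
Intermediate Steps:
R(D) = D²
(Z(29) + 3845)*(-2549 + R(27)) = (29 + 3845)*(-2549 + 27²) = 3874*(-2549 + 729) = 3874*(-1820) = -7050680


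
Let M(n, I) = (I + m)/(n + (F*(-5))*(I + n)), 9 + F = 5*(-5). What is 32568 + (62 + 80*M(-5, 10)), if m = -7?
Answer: 5514518/169 ≈ 32630.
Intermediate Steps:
F = -34 (F = -9 + 5*(-5) = -9 - 25 = -34)
M(n, I) = (-7 + I)/(170*I + 171*n) (M(n, I) = (I - 7)/(n + (-34*(-5))*(I + n)) = (-7 + I)/(n + 170*(I + n)) = (-7 + I)/(n + (170*I + 170*n)) = (-7 + I)/(170*I + 171*n))
32568 + (62 + 80*M(-5, 10)) = 32568 + (62 + 80*((-7 + 10)/(170*10 + 171*(-5)))) = 32568 + (62 + 80*(3/(1700 - 855))) = 32568 + (62 + 80*(3/845)) = 32568 + (62 + 48/169) = 32568 + 10526/169 = 5514518/169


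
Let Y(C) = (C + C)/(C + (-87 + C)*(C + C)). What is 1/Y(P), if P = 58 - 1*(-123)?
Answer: 189/2 ≈ 94.500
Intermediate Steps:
P = 181 (P = 58 + 123 = 181)
Y(C) = 2*C/(C + 2*C*(-87 + C)) (Y(C) = (2*C)/(C + (-87 + C)*(2*C)) = (2*C)/(C + 2*C*(-87 + C)) = 2*C/(C + 2*C*(-87 + C)))
1/Y(P) = 1/(2/(-173 + 2*181)) = 1/(2/(-173 + 362)) = 1/(2/189) = 189/2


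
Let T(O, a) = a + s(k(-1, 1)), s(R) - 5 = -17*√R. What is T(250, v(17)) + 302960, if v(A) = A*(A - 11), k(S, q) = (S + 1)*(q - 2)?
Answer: 303067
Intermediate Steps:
k(S, q) = (1 + S)*(-2 + q)
s(R) = 5 - 17*√R
v(A) = A*(-11 + A)
T(O, a) = 5 + a (T(O, a) = a + (5 - 17*√(-2 + 1 - 2*(-1) - 1*1)) = a + (5 - 17*√(-2 + 1 + 2 - 1)) = a + (5 - 17*√0) = a + (5 - 17*0) = a + (5 + 0) = a + 5 = 5 + a)
T(250, v(17)) + 302960 = (5 + 17*(-11 + 17)) + 302960 = (5 + 17*6) + 302960 = (5 + 102) + 302960 = 107 + 302960 = 303067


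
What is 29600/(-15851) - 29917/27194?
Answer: -1279156767/431052094 ≈ -2.9675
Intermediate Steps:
29600/(-15851) - 29917/27194 = 29600*(-1/15851) - 29917*1/27194 = -29600/15851 - 29917/27194 = -1279156767/431052094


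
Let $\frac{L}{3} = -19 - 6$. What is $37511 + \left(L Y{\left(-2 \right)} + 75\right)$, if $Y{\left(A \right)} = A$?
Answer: $37736$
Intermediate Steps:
$L = -75$ ($L = 3 \left(-19 - 6\right) = 3 \left(-25\right) = -75$)
$37511 + \left(L Y{\left(-2 \right)} + 75\right) = 37511 + \left(\left(-75\right) \left(-2\right) + 75\right) = 37511 + \left(150 + 75\right) = 37511 + 225 = 37736$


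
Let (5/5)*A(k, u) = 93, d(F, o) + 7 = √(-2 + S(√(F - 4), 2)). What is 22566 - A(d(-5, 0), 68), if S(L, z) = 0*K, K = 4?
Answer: 22473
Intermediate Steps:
S(L, z) = 0 (S(L, z) = 0*4 = 0)
d(F, o) = -7 + I*√2 (d(F, o) = -7 + √(-2 + 0) = -7 + √(-2) = -7 + I*√2)
A(k, u) = 93
22566 - A(d(-5, 0), 68) = 22566 - 1*93 = 22566 - 93 = 22473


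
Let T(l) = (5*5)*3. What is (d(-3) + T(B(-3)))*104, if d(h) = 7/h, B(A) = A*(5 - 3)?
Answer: 22672/3 ≈ 7557.3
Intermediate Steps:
B(A) = 2*A (B(A) = A*2 = 2*A)
T(l) = 75 (T(l) = 25*3 = 75)
(d(-3) + T(B(-3)))*104 = (7/(-3) + 75)*104 = (7*(-1/3) + 75)*104 = (-7/3 + 75)*104 = (218/3)*104 = 22672/3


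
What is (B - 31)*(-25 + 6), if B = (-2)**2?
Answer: 513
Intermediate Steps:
B = 4
(B - 31)*(-25 + 6) = (4 - 31)*(-25 + 6) = -27*(-19) = 513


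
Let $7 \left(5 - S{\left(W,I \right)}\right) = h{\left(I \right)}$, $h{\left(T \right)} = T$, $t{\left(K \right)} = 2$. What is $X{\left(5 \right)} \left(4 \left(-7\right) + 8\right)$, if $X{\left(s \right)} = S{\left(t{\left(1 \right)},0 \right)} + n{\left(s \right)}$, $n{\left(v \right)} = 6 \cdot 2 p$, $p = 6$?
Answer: $-1540$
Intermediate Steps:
$n{\left(v \right)} = 72$ ($n{\left(v \right)} = 6 \cdot 2 \cdot 6 = 12 \cdot 6 = 72$)
$S{\left(W,I \right)} = 5 - \frac{I}{7}$
$X{\left(s \right)} = 77$ ($X{\left(s \right)} = \left(5 - 0\right) + 72 = \left(5 + 0\right) + 72 = 5 + 72 = 77$)
$X{\left(5 \right)} \left(4 \left(-7\right) + 8\right) = 77 \left(4 \left(-7\right) + 8\right) = 77 \left(-28 + 8\right) = 77 \left(-20\right) = -1540$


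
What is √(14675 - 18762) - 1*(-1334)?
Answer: 1334 + I*√4087 ≈ 1334.0 + 63.93*I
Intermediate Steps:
√(14675 - 18762) - 1*(-1334) = √(-4087) + 1334 = I*√4087 + 1334 = 1334 + I*√4087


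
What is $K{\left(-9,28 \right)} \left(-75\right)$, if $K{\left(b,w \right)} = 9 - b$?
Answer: $-1350$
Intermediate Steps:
$K{\left(-9,28 \right)} \left(-75\right) = \left(9 - -9\right) \left(-75\right) = \left(9 + 9\right) \left(-75\right) = 18 \left(-75\right) = -1350$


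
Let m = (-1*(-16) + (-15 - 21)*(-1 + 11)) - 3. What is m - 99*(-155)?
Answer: 14998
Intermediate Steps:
m = -347 (m = (16 - 36*10) - 3 = (16 - 360) - 3 = -344 - 3 = -347)
m - 99*(-155) = -347 - 99*(-155) = -347 + 15345 = 14998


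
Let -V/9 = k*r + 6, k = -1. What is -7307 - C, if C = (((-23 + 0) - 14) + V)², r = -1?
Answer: -17307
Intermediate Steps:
V = -63 (V = -9*(-1*(-1) + 6) = -9*(1 + 6) = -9*7 = -63)
C = 10000 (C = (((-23 + 0) - 14) - 63)² = ((-23 - 14) - 63)² = (-37 - 63)² = (-100)² = 10000)
-7307 - C = -7307 - 1*10000 = -7307 - 10000 = -17307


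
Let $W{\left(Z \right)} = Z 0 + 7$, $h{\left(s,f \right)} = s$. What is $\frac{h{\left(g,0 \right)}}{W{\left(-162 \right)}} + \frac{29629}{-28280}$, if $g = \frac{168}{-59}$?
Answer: $- \frac{2426831}{1668520} \approx -1.4545$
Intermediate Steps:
$g = - \frac{168}{59}$ ($g = 168 \left(- \frac{1}{59}\right) = - \frac{168}{59} \approx -2.8475$)
$W{\left(Z \right)} = 7$ ($W{\left(Z \right)} = 0 + 7 = 7$)
$\frac{h{\left(g,0 \right)}}{W{\left(-162 \right)}} + \frac{29629}{-28280} = - \frac{168}{59 \cdot 7} + \frac{29629}{-28280} = \left(- \frac{168}{59}\right) \frac{1}{7} + 29629 \left(- \frac{1}{28280}\right) = - \frac{24}{59} - \frac{29629}{28280} = - \frac{2426831}{1668520}$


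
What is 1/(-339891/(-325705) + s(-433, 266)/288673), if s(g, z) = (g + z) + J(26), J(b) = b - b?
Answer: 94022239465/98062961908 ≈ 0.95879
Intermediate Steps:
J(b) = 0
s(g, z) = g + z (s(g, z) = (g + z) + 0 = g + z)
1/(-339891/(-325705) + s(-433, 266)/288673) = 1/(-339891/(-325705) + (-433 + 266)/288673) = 1/(-339891*(-1/325705) - 167*1/288673) = 1/(339891/325705 - 167/288673) = 1/(98062961908/94022239465) = 94022239465/98062961908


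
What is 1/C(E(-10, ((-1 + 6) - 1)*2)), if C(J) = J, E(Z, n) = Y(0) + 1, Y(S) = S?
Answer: 1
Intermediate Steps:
E(Z, n) = 1 (E(Z, n) = 0 + 1 = 1)
1/C(E(-10, ((-1 + 6) - 1)*2)) = 1/1 = 1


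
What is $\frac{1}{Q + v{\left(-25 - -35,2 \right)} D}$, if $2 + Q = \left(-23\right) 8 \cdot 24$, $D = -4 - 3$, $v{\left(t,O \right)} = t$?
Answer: $- \frac{1}{4488} \approx -0.00022282$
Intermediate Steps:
$D = -7$ ($D = -4 - 3 = -7$)
$Q = -4418$ ($Q = -2 + \left(-23\right) 8 \cdot 24 = -2 - 4416 = -4418$)
$\frac{1}{Q + v{\left(-25 - -35,2 \right)} D} = \frac{1}{-4418 + \left(-25 - -35\right) \left(-7\right)} = \frac{1}{-4418 + \left(-25 + 35\right) \left(-7\right)} = \frac{1}{-4418 + 10 \left(-7\right)} = \frac{1}{-4418 - 70} = \frac{1}{-4488} = - \frac{1}{4488}$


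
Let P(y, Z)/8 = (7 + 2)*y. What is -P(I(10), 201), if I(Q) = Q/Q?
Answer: -72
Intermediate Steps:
I(Q) = 1
P(y, Z) = 72*y (P(y, Z) = 8*((7 + 2)*y) = 8*(9*y) = 72*y)
-P(I(10), 201) = -72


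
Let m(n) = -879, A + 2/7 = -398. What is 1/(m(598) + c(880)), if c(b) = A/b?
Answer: -1540/1354357 ≈ -0.0011371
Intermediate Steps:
A = -2788/7 (A = -2/7 - 398 = -2788/7 ≈ -398.29)
c(b) = -2788/(7*b)
1/(m(598) + c(880)) = 1/(-879 - 2788/7/880) = 1/(-879 - 2788/7*1/880) = 1/(-879 - 697/1540) = 1/(-1354357/1540) = -1540/1354357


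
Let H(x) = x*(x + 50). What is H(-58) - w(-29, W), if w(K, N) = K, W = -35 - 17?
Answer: 493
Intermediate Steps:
W = -52
H(x) = x*(50 + x)
H(-58) - w(-29, W) = -58*(50 - 58) - 1*(-29) = -58*(-8) + 29 = 464 + 29 = 493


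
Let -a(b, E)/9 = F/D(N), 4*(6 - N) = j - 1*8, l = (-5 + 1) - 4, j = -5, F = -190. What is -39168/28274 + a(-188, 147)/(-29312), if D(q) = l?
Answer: -2284097697/1657534976 ≈ -1.3780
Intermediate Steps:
l = -8 (l = -4 - 4 = -8)
N = 37/4 (N = 6 - (-5 - 1*8)/4 = 6 - (-5 - 8)/4 = 6 - 1/4*(-13) = 6 + 13/4 = 37/4 ≈ 9.2500)
D(q) = -8
a(b, E) = -855/4 (a(b, E) = -(-1710)/(-8) = -(-1710)*(-1)/8 = -9*95/4 = -855/4)
-39168/28274 + a(-188, 147)/(-29312) = -39168/28274 - 855/4/(-29312) = -39168*1/28274 - 855/4*(-1/29312) = -19584/14137 + 855/117248 = -2284097697/1657534976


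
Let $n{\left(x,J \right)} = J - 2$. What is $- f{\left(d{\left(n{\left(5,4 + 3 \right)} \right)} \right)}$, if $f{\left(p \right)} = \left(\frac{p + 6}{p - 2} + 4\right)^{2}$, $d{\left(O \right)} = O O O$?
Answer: $- \frac{388129}{15129} \approx -25.655$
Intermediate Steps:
$n{\left(x,J \right)} = -2 + J$ ($n{\left(x,J \right)} = J - 2 = -2 + J$)
$d{\left(O \right)} = O^{3}$ ($d{\left(O \right)} = O O^{2} = O^{3}$)
$f{\left(p \right)} = \left(4 + \frac{6 + p}{-2 + p}\right)^{2}$ ($f{\left(p \right)} = \left(\frac{6 + p}{-2 + p} + 4\right)^{2} = \left(4 + \frac{6 + p}{-2 + p}\right)^{2}$)
$- f{\left(d{\left(n{\left(5,4 + 3 \right)} \right)} \right)} = - \frac{\left(-2 + 5 \left(-2 + \left(4 + 3\right)\right)^{3}\right)^{2}}{\left(-2 + \left(-2 + \left(4 + 3\right)\right)^{3}\right)^{2}} = - \frac{\left(-2 + 5 \left(-2 + 7\right)^{3}\right)^{2}}{\left(-2 + \left(-2 + 7\right)^{3}\right)^{2}} = - \frac{\left(-2 + 5 \cdot 5^{3}\right)^{2}}{\left(-2 + 5^{3}\right)^{2}} = - \frac{\left(-2 + 5 \cdot 125\right)^{2}}{\left(-2 + 125\right)^{2}} = - \frac{\left(-2 + 625\right)^{2}}{15129} = - \frac{623^{2}}{15129} = - \frac{388129}{15129}$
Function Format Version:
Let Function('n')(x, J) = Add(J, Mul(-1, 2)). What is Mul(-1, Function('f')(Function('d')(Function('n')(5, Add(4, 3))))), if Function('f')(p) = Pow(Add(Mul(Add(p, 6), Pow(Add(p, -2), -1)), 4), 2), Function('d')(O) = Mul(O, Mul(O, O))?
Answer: Rational(-388129, 15129) ≈ -25.655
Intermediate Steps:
Function('n')(x, J) = Add(-2, J) (Function('n')(x, J) = Add(J, -2) = Add(-2, J))
Function('d')(O) = Pow(O, 3) (Function('d')(O) = Mul(O, Pow(O, 2)) = Pow(O, 3))
Function('f')(p) = Pow(Add(4, Mul(Pow(Add(-2, p), -1), Add(6, p))), 2) (Function('f')(p) = Pow(Add(Mul(Add(6, p), Pow(Add(-2, p), -1)), 4), 2) = Pow(Add(Mul(Pow(Add(-2, p), -1), Add(6, p)), 4), 2) = Pow(Add(4, Mul(Pow(Add(-2, p), -1), Add(6, p))), 2))
Mul(-1, Function('f')(Function('d')(Function('n')(5, Add(4, 3))))) = Mul(-1, Mul(Pow(Add(-2, Pow(Add(-2, Add(4, 3)), 3)), -2), Pow(Add(-2, Mul(5, Pow(Add(-2, Add(4, 3)), 3))), 2))) = Mul(-1, Mul(Pow(Add(-2, Pow(Add(-2, 7), 3)), -2), Pow(Add(-2, Mul(5, Pow(Add(-2, 7), 3))), 2))) = Mul(-1, Mul(Pow(Add(-2, Pow(5, 3)), -2), Pow(Add(-2, Mul(5, Pow(5, 3))), 2))) = Mul(-1, Mul(Pow(Add(-2, 125), -2), Pow(Add(-2, Mul(5, 125)), 2))) = Mul(-1, Mul(Pow(123, -2), Pow(Add(-2, 625), 2))) = Mul(-1, Mul(Rational(1, 15129), Pow(623, 2))) = Mul(-1, Mul(Rational(1, 15129), 388129)) = Mul(-1, Rational(388129, 15129)) = Rational(-388129, 15129)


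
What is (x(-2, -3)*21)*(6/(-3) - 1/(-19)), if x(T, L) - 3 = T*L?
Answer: -6993/19 ≈ -368.05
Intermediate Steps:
x(T, L) = 3 + L*T (x(T, L) = 3 + T*L = 3 + L*T)
(x(-2, -3)*21)*(6/(-3) - 1/(-19)) = ((3 - 3*(-2))*21)*(6/(-3) - 1/(-19)) = ((3 + 6)*21)*(6*(-1/3) - 1*(-1/19)) = (9*21)*(-2 + 1/19) = 189*(-37/19) = -6993/19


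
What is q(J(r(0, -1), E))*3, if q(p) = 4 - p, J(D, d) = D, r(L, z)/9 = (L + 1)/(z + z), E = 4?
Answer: 51/2 ≈ 25.500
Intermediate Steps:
r(L, z) = 9*(1 + L)/(2*z) (r(L, z) = 9*((L + 1)/(z + z)) = 9*((1 + L)/((2*z))) = 9*((1 + L)*(1/(2*z))) = 9*((1 + L)/(2*z)) = 9*(1 + L)/(2*z))
q(J(r(0, -1), E))*3 = (4 - 9*(1 + 0)/(2*(-1)))*3 = (4 - 9*(-1)/2)*3 = (4 - 1*(-9/2))*3 = (4 + 9/2)*3 = (17/2)*3 = 51/2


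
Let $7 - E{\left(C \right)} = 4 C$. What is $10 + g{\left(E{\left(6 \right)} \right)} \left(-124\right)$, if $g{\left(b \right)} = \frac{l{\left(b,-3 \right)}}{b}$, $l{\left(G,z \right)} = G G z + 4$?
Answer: $- \frac{106842}{17} \approx -6284.8$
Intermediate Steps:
$l{\left(G,z \right)} = 4 + z G^{2}$ ($l{\left(G,z \right)} = G^{2} z + 4 = z G^{2} + 4 = 4 + z G^{2}$)
$E{\left(C \right)} = 7 - 4 C$
$g{\left(b \right)} = \frac{4 - 3 b^{2}}{b}$
$10 + g{\left(E{\left(6 \right)} \right)} \left(-124\right) = 10 + \left(- 3 \left(7 - 24\right) + \frac{4}{7 - 24}\right) \left(-124\right) = 10 + \left(\left(-3\right) \left(-17\right) + \frac{4}{-17}\right) \left(-124\right) = 10 + \left(51 + 4 \left(- \frac{1}{17}\right)\right) \left(-124\right) = 10 + \left(51 - \frac{4}{17}\right) \left(-124\right) = 10 + \frac{863}{17} \left(-124\right) = 10 - \frac{107012}{17} = - \frac{106842}{17}$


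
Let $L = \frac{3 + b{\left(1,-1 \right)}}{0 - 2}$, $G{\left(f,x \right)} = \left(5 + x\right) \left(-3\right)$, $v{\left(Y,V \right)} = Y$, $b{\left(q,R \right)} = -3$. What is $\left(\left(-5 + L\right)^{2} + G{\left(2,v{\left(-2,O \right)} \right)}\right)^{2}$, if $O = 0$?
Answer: $256$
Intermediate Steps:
$G{\left(f,x \right)} = -15 - 3 x$
$L = 0$ ($L = \frac{3 - 3}{0 - 2} = \frac{0}{-2} = 0 \left(- \frac{1}{2}\right) = 0$)
$\left(\left(-5 + L\right)^{2} + G{\left(2,v{\left(-2,O \right)} \right)}\right)^{2} = \left(\left(-5 + 0\right)^{2} - 9\right)^{2} = \left(\left(-5\right)^{2} + \left(-15 + 6\right)\right)^{2} = \left(25 - 9\right)^{2} = 16^{2} = 256$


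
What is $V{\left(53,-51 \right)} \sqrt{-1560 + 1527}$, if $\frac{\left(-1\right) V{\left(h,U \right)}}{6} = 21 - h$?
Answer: $192 i \sqrt{33} \approx 1103.0 i$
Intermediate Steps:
$V{\left(h,U \right)} = -126 + 6 h$ ($V{\left(h,U \right)} = - 6 \left(21 - h\right) = -126 + 6 h$)
$V{\left(53,-51 \right)} \sqrt{-1560 + 1527} = \left(-126 + 6 \cdot 53\right) \sqrt{-1560 + 1527} = \left(-126 + 318\right) \sqrt{-33} = 192 i \sqrt{33}$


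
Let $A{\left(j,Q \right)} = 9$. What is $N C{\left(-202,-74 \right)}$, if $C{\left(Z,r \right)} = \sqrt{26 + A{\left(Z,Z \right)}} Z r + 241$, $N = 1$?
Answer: $241 + 14948 \sqrt{35} \approx 88675.0$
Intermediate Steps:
$C{\left(Z,r \right)} = 241 + Z r \sqrt{35}$ ($C{\left(Z,r \right)} = \sqrt{26 + 9} Z r + 241 = \sqrt{35} Z r + 241 = Z \sqrt{35} r + 241 = Z r \sqrt{35} + 241 = 241 + Z r \sqrt{35}$)
$N C{\left(-202,-74 \right)} = 1 \left(241 - - 14948 \sqrt{35}\right) = 1 \left(241 + 14948 \sqrt{35}\right) = 241 + 14948 \sqrt{35}$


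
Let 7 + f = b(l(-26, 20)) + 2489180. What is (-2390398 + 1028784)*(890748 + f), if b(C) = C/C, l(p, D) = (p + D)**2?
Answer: -4602149114108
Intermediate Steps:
l(p, D) = (D + p)**2
b(C) = 1
f = 2489174 (f = -7 + (1 + 2489180) = -7 + 2489181 = 2489174)
(-2390398 + 1028784)*(890748 + f) = (-2390398 + 1028784)*(890748 + 2489174) = -1361614*3379922 = -4602149114108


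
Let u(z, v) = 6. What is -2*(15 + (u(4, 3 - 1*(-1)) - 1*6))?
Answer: -30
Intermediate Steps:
-2*(15 + (u(4, 3 - 1*(-1)) - 1*6)) = -2*(15 + (6 - 1*6)) = -2*(15 + (6 - 6)) = -2*(15 + 0) = -2*15 = -30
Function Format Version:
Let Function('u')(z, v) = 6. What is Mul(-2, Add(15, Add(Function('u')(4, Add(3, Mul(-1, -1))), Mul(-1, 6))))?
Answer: -30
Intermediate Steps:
Mul(-2, Add(15, Add(Function('u')(4, Add(3, Mul(-1, -1))), Mul(-1, 6)))) = Mul(-2, Add(15, Add(6, Mul(-1, 6)))) = Mul(-2, Add(15, Add(6, -6))) = Mul(-2, Add(15, 0)) = Mul(-2, 15) = -30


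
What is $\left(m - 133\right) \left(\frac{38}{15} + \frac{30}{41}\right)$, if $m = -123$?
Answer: $- \frac{514048}{615} \approx -835.85$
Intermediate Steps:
$\left(m - 133\right) \left(\frac{38}{15} + \frac{30}{41}\right) = \left(-123 - 133\right) \left(\frac{38}{15} + \frac{30}{41}\right) = - 256 \left(38 \cdot \frac{1}{15} + 30 \cdot \frac{1}{41}\right) = - 256 \left(\frac{38}{15} + \frac{30}{41}\right) = \left(-256\right) \frac{2008}{615} = - \frac{514048}{615}$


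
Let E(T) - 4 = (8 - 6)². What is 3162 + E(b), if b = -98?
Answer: 3170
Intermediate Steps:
E(T) = 8 (E(T) = 4 + (8 - 6)² = 4 + 2² = 4 + 4 = 8)
3162 + E(b) = 3162 + 8 = 3170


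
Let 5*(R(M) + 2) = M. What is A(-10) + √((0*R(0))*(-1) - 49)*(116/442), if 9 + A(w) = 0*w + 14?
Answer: 5 + 406*I/221 ≈ 5.0 + 1.8371*I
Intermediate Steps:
R(M) = -2 + M/5
A(w) = 5 (A(w) = -9 + (0*w + 14) = -9 + (0 + 14) = -9 + 14 = 5)
A(-10) + √((0*R(0))*(-1) - 49)*(116/442) = 5 + √((0*(-2 + (⅕)*0))*(-1) - 49)*(116/442) = 5 + √((0*(-2 + 0))*(-1) - 49)*(116*(1/442)) = 5 + √((0*(-2))*(-1) - 49)*(58/221) = 5 + √(0*(-1) - 49)*(58/221) = 5 + √(0 - 49)*(58/221) = 5 + √(-49)*(58/221) = 5 + (7*I)*(58/221) = 5 + 406*I/221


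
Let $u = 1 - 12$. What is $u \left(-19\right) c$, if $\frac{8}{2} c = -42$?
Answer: $- \frac{4389}{2} \approx -2194.5$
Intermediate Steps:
$c = - \frac{21}{2}$ ($c = \frac{1}{4} \left(-42\right) = - \frac{21}{2} \approx -10.5$)
$u = -11$ ($u = 1 - 12 = -11$)
$u \left(-19\right) c = \left(-11\right) \left(-19\right) \left(- \frac{21}{2}\right) = 209 \left(- \frac{21}{2}\right) = - \frac{4389}{2}$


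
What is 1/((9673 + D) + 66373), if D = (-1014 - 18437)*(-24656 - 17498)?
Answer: 1/820013500 ≈ 1.2195e-9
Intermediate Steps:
D = 819937454 (D = -19451*(-42154) = 819937454)
1/((9673 + D) + 66373) = 1/((9673 + 819937454) + 66373) = 1/(819947127 + 66373) = 1/820013500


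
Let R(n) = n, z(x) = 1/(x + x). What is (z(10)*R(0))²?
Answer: 0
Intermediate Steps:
z(x) = 1/(2*x)
(z(10)*R(0))² = (((½)/10)*0)² = (((½)*(⅒))*0)² = ((1/20)*0)² = 0² = 0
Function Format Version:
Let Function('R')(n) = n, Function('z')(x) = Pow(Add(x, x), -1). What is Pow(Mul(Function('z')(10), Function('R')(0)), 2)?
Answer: 0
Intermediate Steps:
Function('z')(x) = Mul(Rational(1, 2), Pow(x, -1)) (Function('z')(x) = Pow(Mul(2, x), -1) = Mul(Rational(1, 2), Pow(x, -1)))
Pow(Mul(Function('z')(10), Function('R')(0)), 2) = Pow(Mul(Mul(Rational(1, 2), Pow(10, -1)), 0), 2) = Pow(Mul(Mul(Rational(1, 2), Rational(1, 10)), 0), 2) = Pow(Mul(Rational(1, 20), 0), 2) = Pow(0, 2) = 0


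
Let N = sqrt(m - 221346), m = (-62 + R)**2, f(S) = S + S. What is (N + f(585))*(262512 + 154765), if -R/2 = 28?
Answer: 488214090 + 417277*I*sqrt(207422) ≈ 4.8821e+8 + 1.9004e+8*I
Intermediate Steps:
R = -56 (R = -2*28 = -56)
f(S) = 2*S
m = 13924 (m = (-62 - 56)**2 = (-118)**2 = 13924)
N = I*sqrt(207422) (N = sqrt(13924 - 221346) = sqrt(-207422) = I*sqrt(207422) ≈ 455.44*I)
(N + f(585))*(262512 + 154765) = (I*sqrt(207422) + 2*585)*(262512 + 154765) = (I*sqrt(207422) + 1170)*417277 = (1170 + I*sqrt(207422))*417277 = 488214090 + 417277*I*sqrt(207422)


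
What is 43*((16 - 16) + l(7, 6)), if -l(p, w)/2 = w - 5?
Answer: -86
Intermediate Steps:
l(p, w) = 10 - 2*w (l(p, w) = -2*(w - 5) = -2*(-5 + w) = 10 - 2*w)
43*((16 - 16) + l(7, 6)) = 43*((16 - 16) + (10 - 2*6)) = 43*(0 + (10 - 12)) = 43*(0 - 2) = 43*(-2) = -86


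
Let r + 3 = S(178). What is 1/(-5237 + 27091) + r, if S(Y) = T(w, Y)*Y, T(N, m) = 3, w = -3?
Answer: 11604475/21854 ≈ 531.00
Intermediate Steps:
S(Y) = 3*Y
r = 531 (r = -3 + 3*178 = -3 + 534 = 531)
1/(-5237 + 27091) + r = 1/(-5237 + 27091) + 531 = 1/21854 + 531 = 11604475/21854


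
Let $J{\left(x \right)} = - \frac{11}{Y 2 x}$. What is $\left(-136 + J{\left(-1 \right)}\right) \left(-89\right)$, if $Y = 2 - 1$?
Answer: $\frac{23229}{2} \approx 11615.0$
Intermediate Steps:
$Y = 1$ ($Y = 2 - 1 = 1$)
$J{\left(x \right)} = - \frac{11}{2 x}$ ($J{\left(x \right)} = - \frac{11}{1 \cdot 2 x} = - \frac{11}{2 x}$)
$\left(-136 + J{\left(-1 \right)}\right) \left(-89\right) = \left(-136 - \frac{11}{2 \left(-1\right)}\right) \left(-89\right) = \left(-136 - - \frac{11}{2}\right) \left(-89\right) = \left(-136 + \frac{11}{2}\right) \left(-89\right) = \left(- \frac{261}{2}\right) \left(-89\right) = \frac{23229}{2}$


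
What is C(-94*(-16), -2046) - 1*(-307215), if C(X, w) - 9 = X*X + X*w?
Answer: -507944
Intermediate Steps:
C(X, w) = 9 + X**2 + X*w (C(X, w) = 9 + (X*X + X*w) = 9 + (X**2 + X*w) = 9 + X**2 + X*w)
C(-94*(-16), -2046) - 1*(-307215) = (9 + (-94*(-16))**2 - 94*(-16)*(-2046)) - 1*(-307215) = (9 + 1504**2 + 1504*(-2046)) + 307215 = (9 + 2262016 - 3077184) + 307215 = -815159 + 307215 = -507944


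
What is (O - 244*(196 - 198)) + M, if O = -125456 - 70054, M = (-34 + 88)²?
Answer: -192106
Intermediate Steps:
M = 2916 (M = 54² = 2916)
O = -195510
(O - 244*(196 - 198)) + M = (-195510 - 244*(196 - 198)) + 2916 = (-195510 - 244*(-2)) + 2916 = (-195510 + 488) + 2916 = -195022 + 2916 = -192106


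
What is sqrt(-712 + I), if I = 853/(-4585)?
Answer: I*sqrt(14971735205)/4585 ≈ 26.687*I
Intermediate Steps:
I = -853/4585 (I = 853*(-1/4585) = -853/4585 ≈ -0.18604)
sqrt(-712 + I) = sqrt(-712 - 853/4585) = sqrt(-3265373/4585) = I*sqrt(14971735205)/4585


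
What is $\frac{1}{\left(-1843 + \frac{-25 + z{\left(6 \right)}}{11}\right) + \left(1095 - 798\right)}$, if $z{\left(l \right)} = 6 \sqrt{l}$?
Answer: $- \frac{62447}{96684915} - \frac{22 \sqrt{6}}{96684915} \approx -0.00064644$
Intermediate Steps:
$\frac{1}{\left(-1843 + \frac{-25 + z{\left(6 \right)}}{11}\right) + \left(1095 - 798\right)} = \frac{1}{\left(-1843 + \frac{-25 + 6 \sqrt{6}}{11}\right) + \left(1095 - 798\right)} = \frac{1}{\left(-1843 + \left(-25 + 6 \sqrt{6}\right) \frac{1}{11}\right) + 297} = \frac{1}{\left(-1843 - \left(\frac{25}{11} - \frac{6 \sqrt{6}}{11}\right)\right) + 297} = \frac{1}{\left(- \frac{20298}{11} + \frac{6 \sqrt{6}}{11}\right) + 297} = \frac{1}{- \frac{17031}{11} + \frac{6 \sqrt{6}}{11}}$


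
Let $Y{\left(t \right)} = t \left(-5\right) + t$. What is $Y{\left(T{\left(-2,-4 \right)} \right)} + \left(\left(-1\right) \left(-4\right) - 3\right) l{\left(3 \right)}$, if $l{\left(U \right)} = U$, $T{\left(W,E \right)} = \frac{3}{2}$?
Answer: $-3$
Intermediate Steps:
$T{\left(W,E \right)} = \frac{3}{2}$ ($T{\left(W,E \right)} = 3 \cdot \frac{1}{2} = \frac{3}{2}$)
$Y{\left(t \right)} = - 4 t$ ($Y{\left(t \right)} = - 5 t + t = - 4 t$)
$Y{\left(T{\left(-2,-4 \right)} \right)} + \left(\left(-1\right) \left(-4\right) - 3\right) l{\left(3 \right)} = \left(-4\right) \frac{3}{2} + \left(\left(-1\right) \left(-4\right) - 3\right) 3 = -6 + \left(4 - 3\right) 3 = -6 + 1 \cdot 3 = -6 + 3 = -3$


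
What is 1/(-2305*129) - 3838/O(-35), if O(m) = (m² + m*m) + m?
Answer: -15216167/9574509 ≈ -1.5892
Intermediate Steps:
O(m) = m + 2*m² (O(m) = (m² + m²) + m = 2*m² + m = m + 2*m²)
1/(-2305*129) - 3838/O(-35) = 1/(-2305*129) - 3838*(-1/(35*(1 + 2*(-35)))) = -1/2305*1/129 - 3838*(-1/(35*(1 - 70))) = -1/297345 - 3838/((-35*(-69))) = -1/297345 - 3838/2415 = -15216167/9574509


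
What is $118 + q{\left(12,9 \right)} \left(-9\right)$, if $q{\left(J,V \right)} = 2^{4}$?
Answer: $-26$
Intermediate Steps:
$q{\left(J,V \right)} = 16$
$118 + q{\left(12,9 \right)} \left(-9\right) = 118 + 16 \left(-9\right) = 118 - 144 = -26$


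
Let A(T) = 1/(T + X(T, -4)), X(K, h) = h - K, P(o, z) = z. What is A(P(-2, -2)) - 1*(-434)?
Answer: 1735/4 ≈ 433.75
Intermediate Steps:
A(T) = -¼ (A(T) = 1/(T + (-4 - T)) = 1/(-4) = -¼)
A(P(-2, -2)) - 1*(-434) = -¼ - 1*(-434) = -¼ + 434 = 1735/4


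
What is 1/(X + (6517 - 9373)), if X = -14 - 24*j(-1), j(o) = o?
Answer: -1/2846 ≈ -0.00035137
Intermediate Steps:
X = 10 (X = -14 - 24*(-1) = -14 + 24 = 10)
1/(X + (6517 - 9373)) = 1/(10 + (6517 - 9373)) = 1/(10 - 2856) = 1/(-2846) = -1/2846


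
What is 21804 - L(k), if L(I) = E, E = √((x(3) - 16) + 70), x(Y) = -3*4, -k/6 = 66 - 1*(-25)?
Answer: 21804 - √42 ≈ 21798.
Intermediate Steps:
k = -546 (k = -6*(66 - 1*(-25)) = -6*(66 + 25) = -6*91 = -546)
x(Y) = -12
E = √42 (E = √((-12 - 16) + 70) = √(-28 + 70) = √42 ≈ 6.4807)
L(I) = √42
21804 - L(k) = 21804 - √42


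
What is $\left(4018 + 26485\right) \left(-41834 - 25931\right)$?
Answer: $-2067035795$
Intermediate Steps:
$\left(4018 + 26485\right) \left(-41834 - 25931\right) = 30503 \left(-67765\right) = -2067035795$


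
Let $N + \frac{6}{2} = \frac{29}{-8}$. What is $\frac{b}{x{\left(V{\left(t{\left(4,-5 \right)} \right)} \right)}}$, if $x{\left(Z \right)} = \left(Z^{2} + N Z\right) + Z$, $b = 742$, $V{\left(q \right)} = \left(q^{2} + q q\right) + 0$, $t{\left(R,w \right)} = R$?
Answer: $\frac{371}{422} \approx 0.87915$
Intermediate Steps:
$N = - \frac{53}{8}$ ($N = -3 + \frac{29}{-8} = -3 + 29 \left(- \frac{1}{8}\right) = -3 - \frac{29}{8} = - \frac{53}{8} \approx -6.625$)
$V{\left(q \right)} = 2 q^{2}$ ($V{\left(q \right)} = \left(q^{2} + q^{2}\right) + 0 = 2 q^{2} + 0 = 2 q^{2}$)
$x{\left(Z \right)} = Z^{2} - \frac{45 Z}{8}$ ($x{\left(Z \right)} = \left(Z^{2} - \frac{53 Z}{8}\right) + Z = Z^{2} - \frac{45 Z}{8}$)
$\frac{b}{x{\left(V{\left(t{\left(4,-5 \right)} \right)} \right)}} = \frac{742}{\frac{1}{8} \cdot 2 \cdot 4^{2} \left(-45 + 8 \cdot 2 \cdot 4^{2}\right)} = \frac{742}{\frac{1}{8} \cdot 2 \cdot 16 \left(-45 + 8 \cdot 2 \cdot 16\right)} = \frac{742}{\frac{1}{8} \cdot 32 \left(-45 + 8 \cdot 32\right)} = \frac{742}{\frac{1}{8} \cdot 32 \left(-45 + 256\right)} = \frac{742}{\frac{1}{8} \cdot 32 \cdot 211} = \frac{742}{844} = 742 \cdot \frac{1}{844} = \frac{371}{422}$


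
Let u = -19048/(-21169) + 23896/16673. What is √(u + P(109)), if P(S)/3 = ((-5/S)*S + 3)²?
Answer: 6*√49597917715563099/352950737 ≈ 3.7859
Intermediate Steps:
P(S) = 12 (P(S) = 3*((-5/S)*S + 3)² = 3*(-5 + 3)² = 3*(-2)² = 3*4 = 12)
u = 823441728/352950737 (u = -19048*(-1/21169) + 23896*(1/16673) = 19048/21169 + 23896/16673 = 823441728/352950737 ≈ 2.3330)
√(u + P(109)) = √(823441728/352950737 + 12) = √(5058850572/352950737) = 6*√49597917715563099/352950737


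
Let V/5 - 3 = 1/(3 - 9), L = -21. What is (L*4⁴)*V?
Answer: -76160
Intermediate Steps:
V = 85/6 (V = 15 + 5/(3 - 9) = 15 + 5/(-6) = 15 + 5*(-⅙) = 15 - ⅚ = 85/6 ≈ 14.167)
(L*4⁴)*V = -21*4⁴*(85/6) = -21*256*(85/6) = -5376*85/6 = -76160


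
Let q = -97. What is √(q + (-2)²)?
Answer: I*√93 ≈ 9.6436*I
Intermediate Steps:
√(q + (-2)²) = √(-97 + (-2)²) = √(-97 + 4) = √(-93) = I*√93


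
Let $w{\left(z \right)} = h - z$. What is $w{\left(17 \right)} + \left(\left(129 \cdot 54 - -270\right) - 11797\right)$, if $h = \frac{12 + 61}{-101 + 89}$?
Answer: $- \frac{55009}{12} \approx -4584.1$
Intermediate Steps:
$h = - \frac{73}{12}$ ($h = \frac{73}{-12} = 73 \left(- \frac{1}{12}\right) = - \frac{73}{12} \approx -6.0833$)
$w{\left(z \right)} = - \frac{73}{12} - z$
$w{\left(17 \right)} + \left(\left(129 \cdot 54 - -270\right) - 11797\right) = \left(- \frac{73}{12} - 17\right) + \left(\left(129 \cdot 54 - -270\right) - 11797\right) = \left(- \frac{73}{12} - 17\right) + \left(\left(6966 + 270\right) - 11797\right) = - \frac{277}{12} + \left(7236 - 11797\right) = - \frac{277}{12} - 4561 = - \frac{55009}{12}$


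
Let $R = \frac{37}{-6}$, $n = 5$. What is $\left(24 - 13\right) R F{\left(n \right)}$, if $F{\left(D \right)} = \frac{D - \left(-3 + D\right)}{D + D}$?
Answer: $- \frac{407}{20} \approx -20.35$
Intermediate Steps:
$F{\left(D \right)} = \frac{3}{2 D}$
$R = - \frac{37}{6}$ ($R = 37 \left(- \frac{1}{6}\right) = - \frac{37}{6} \approx -6.1667$)
$\left(24 - 13\right) R F{\left(n \right)} = \left(24 - 13\right) \left(- \frac{37}{6}\right) \frac{3}{2 \cdot 5} = \left(24 - 13\right) \left(- \frac{37}{6}\right) \frac{3}{2} \cdot \frac{1}{5} = 11 \left(- \frac{37}{6}\right) \frac{3}{10} = \left(- \frac{407}{6}\right) \frac{3}{10} = - \frac{407}{20}$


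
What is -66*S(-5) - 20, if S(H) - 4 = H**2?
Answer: -1934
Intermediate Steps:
S(H) = 4 + H**2
-66*S(-5) - 20 = -66*(4 + (-5)**2) - 20 = -66*(4 + 25) - 20 = -66*29 - 20 = -1914 - 20 = -1934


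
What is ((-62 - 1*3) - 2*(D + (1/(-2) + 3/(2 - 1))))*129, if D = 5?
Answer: -10320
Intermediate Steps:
((-62 - 1*3) - 2*(D + (1/(-2) + 3/(2 - 1))))*129 = ((-62 - 1*3) - 2*(5 + (1/(-2) + 3/(2 - 1))))*129 = ((-62 - 3) - 2*(5 + (1*(-1/2) + 3/1)))*129 = (-65 - 2*(5 + (-1/2 + 3*1)))*129 = (-65 - 2*(5 + (-1/2 + 3)))*129 = (-65 - 2*(5 + 5/2))*129 = (-65 - 2*15/2)*129 = (-65 - 15)*129 = -80*129 = -10320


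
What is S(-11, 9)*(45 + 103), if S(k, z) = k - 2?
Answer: -1924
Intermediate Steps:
S(k, z) = -2 + k
S(-11, 9)*(45 + 103) = (-2 - 11)*(45 + 103) = -13*148 = -1924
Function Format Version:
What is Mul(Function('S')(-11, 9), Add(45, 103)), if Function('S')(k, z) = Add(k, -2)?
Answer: -1924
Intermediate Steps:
Function('S')(k, z) = Add(-2, k)
Mul(Function('S')(-11, 9), Add(45, 103)) = Mul(Add(-2, -11), Add(45, 103)) = Mul(-13, 148) = -1924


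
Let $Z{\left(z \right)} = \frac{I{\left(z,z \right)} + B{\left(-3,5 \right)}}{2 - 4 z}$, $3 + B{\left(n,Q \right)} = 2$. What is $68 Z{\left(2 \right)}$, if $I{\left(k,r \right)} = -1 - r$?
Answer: $\frac{136}{3} \approx 45.333$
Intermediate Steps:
$B{\left(n,Q \right)} = -1$ ($B{\left(n,Q \right)} = -3 + 2 = -1$)
$Z{\left(z \right)} = \frac{-2 - z}{2 - 4 z}$ ($Z{\left(z \right)} = \frac{\left(-1 - z\right) - 1}{2 - 4 z} = \frac{-2 - z}{2 - 4 z}$)
$68 Z{\left(2 \right)} = 68 \frac{2 + 2}{2 \left(-1 + 2 \cdot 2\right)} = 68 \cdot \frac{1}{2} \frac{1}{-1 + 4} \cdot 4 = 68 \cdot \frac{1}{2} \cdot \frac{1}{3} \cdot 4 = 68 \cdot \frac{2}{3} = \frac{136}{3}$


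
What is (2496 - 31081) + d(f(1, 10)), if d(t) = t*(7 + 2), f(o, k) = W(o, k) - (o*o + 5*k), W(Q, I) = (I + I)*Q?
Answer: -28864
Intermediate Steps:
W(Q, I) = 2*I*Q (W(Q, I) = (2*I)*Q = 2*I*Q)
f(o, k) = -o² - 5*k + 2*k*o (f(o, k) = 2*k*o - (o*o + 5*k) = 2*k*o - (o² + 5*k) = 2*k*o + (-o² - 5*k) = -o² - 5*k + 2*k*o)
d(t) = 9*t (d(t) = t*9 = 9*t)
(2496 - 31081) + d(f(1, 10)) = (2496 - 31081) + 9*(-1*1² - 5*10 + 2*10*1) = -28585 + 9*(-1*1 - 50 + 20) = -28585 + 9*(-1 - 50 + 20) = -28585 + 9*(-31) = -28585 - 279 = -28864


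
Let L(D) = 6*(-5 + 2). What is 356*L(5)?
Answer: -6408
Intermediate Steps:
L(D) = -18 (L(D) = 6*(-3) = -18)
356*L(5) = 356*(-18) = -6408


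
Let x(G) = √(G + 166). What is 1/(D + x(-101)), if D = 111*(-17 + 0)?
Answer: -1887/3560704 - √65/3560704 ≈ -0.00053222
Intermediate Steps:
D = -1887 (D = 111*(-17) = -1887)
x(G) = √(166 + G)
1/(D + x(-101)) = 1/(-1887 + √(166 - 101)) = 1/(-1887 + √65)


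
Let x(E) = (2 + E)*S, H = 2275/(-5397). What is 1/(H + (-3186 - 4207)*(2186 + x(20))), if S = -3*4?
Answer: -771/10955406091 ≈ -7.0376e-8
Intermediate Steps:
S = -12
H = -325/771 (H = 2275*(-1/5397) = -325/771 ≈ -0.42153)
x(E) = -24 - 12*E (x(E) = (2 + E)*(-12) = -24 - 12*E)
1/(H + (-3186 - 4207)*(2186 + x(20))) = 1/(-325/771 + (-3186 - 4207)*(2186 + (-24 - 12*20))) = 1/(-325/771 - 7393*(2186 + (-24 - 240))) = 1/(-325/771 - 7393*(2186 - 264)) = 1/(-325/771 - 7393*1922) = 1/(-325/771 - 14209346) = 1/(-10955406091/771) = -771/10955406091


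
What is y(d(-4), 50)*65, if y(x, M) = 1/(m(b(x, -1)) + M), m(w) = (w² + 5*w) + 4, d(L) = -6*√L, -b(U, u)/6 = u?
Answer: 13/24 ≈ 0.54167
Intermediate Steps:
b(U, u) = -6*u
m(w) = 4 + w² + 5*w
y(x, M) = 1/(70 + M) (y(x, M) = 1/((4 + (-6*(-1))² + 5*(-6*(-1))) + M) = 1/((4 + 6² + 5*6) + M) = 1/((4 + 36 + 30) + M) = 1/(70 + M))
y(d(-4), 50)*65 = 65/(70 + 50) = 65/120 = (1/120)*65 = 13/24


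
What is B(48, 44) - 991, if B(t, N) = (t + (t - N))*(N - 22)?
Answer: 153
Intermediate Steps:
B(t, N) = (-22 + N)*(-N + 2*t) (B(t, N) = (-N + 2*t)*(-22 + N) = (-22 + N)*(-N + 2*t))
B(48, 44) - 991 = (-1*44² - 44*48 + 22*44 + 2*44*48) - 991 = (-1*1936 - 2112 + 968 + 4224) - 991 = (-1936 - 2112 + 968 + 4224) - 991 = 1144 - 991 = 153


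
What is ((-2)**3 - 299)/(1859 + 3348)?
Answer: -307/5207 ≈ -0.058959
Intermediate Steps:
((-2)**3 - 299)/(1859 + 3348) = (-8 - 299)/5207 = -307*1/5207 = -307/5207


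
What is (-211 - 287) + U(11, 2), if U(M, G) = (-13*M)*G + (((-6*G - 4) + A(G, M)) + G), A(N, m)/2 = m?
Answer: -776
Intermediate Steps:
A(N, m) = 2*m
U(M, G) = -4 - 5*G + 2*M - 13*G*M (U(M, G) = (-13*M)*G + (((-6*G - 4) + 2*M) + G) = -13*G*M + (((-4 - 6*G) + 2*M) + G) = -13*G*M + ((-4 - 6*G + 2*M) + G) = -13*G*M + (-4 - 5*G + 2*M) = -4 - 5*G + 2*M - 13*G*M)
(-211 - 287) + U(11, 2) = (-211 - 287) + (-4 - 5*2 + 2*11 - 13*2*11) = -498 + (-4 - 10 + 22 - 286) = -498 - 278 = -776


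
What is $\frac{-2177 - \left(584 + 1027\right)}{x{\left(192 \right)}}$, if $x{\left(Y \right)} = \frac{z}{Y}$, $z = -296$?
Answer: $\frac{90912}{37} \approx 2457.1$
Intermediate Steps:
$x{\left(Y \right)} = - \frac{296}{Y}$
$\frac{-2177 - \left(584 + 1027\right)}{x{\left(192 \right)}} = \frac{-2177 - \left(584 + 1027\right)}{\left(-296\right) \frac{1}{192}} = \frac{-2177 - 1611}{\left(-296\right) \frac{1}{192}} = \frac{-2177 - 1611}{- \frac{37}{24}} = \left(-3788\right) \left(- \frac{24}{37}\right) = \frac{90912}{37}$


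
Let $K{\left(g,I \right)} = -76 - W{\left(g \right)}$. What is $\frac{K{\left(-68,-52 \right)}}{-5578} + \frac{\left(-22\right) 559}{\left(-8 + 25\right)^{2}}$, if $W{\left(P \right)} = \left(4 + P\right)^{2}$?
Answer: $- \frac{33696268}{806021} \approx -41.806$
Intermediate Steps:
$K{\left(g,I \right)} = -76 - \left(4 + g\right)^{2}$
$\frac{K{\left(-68,-52 \right)}}{-5578} + \frac{\left(-22\right) 559}{\left(-8 + 25\right)^{2}} = \frac{-76 - \left(4 - 68\right)^{2}}{-5578} + \frac{\left(-22\right) 559}{\left(-8 + 25\right)^{2}} = \left(-76 - \left(-64\right)^{2}\right) \left(- \frac{1}{5578}\right) - \frac{12298}{17^{2}} = \left(-76 - 4096\right) \left(- \frac{1}{5578}\right) - \frac{12298}{289} = \left(-4172\right) \left(- \frac{1}{5578}\right) - \frac{12298}{289} = \frac{2086}{2789} - \frac{12298}{289} = - \frac{33696268}{806021}$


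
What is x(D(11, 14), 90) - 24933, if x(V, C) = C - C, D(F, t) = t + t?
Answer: -24933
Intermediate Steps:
D(F, t) = 2*t
x(V, C) = 0
x(D(11, 14), 90) - 24933 = 0 - 24933 = -24933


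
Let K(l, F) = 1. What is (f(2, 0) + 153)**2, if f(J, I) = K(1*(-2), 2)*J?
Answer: 24025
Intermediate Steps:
f(J, I) = J (f(J, I) = 1*J = J)
(f(2, 0) + 153)**2 = (2 + 153)**2 = 155**2 = 24025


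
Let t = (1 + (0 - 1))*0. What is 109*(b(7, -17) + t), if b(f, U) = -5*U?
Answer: 9265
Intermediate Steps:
t = 0 (t = (1 - 1)*0 = 0*0 = 0)
109*(b(7, -17) + t) = 109*(-5*(-17) + 0) = 109*(85 + 0) = 109*85 = 9265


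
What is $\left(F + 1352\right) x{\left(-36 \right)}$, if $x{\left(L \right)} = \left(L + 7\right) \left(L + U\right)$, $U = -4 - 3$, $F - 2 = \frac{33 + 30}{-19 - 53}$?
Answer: $\frac{13498775}{8} \approx 1.6873 \cdot 10^{6}$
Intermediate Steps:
$F = \frac{9}{8}$ ($F = 2 + \frac{33 + 30}{-19 - 53} = 2 + \frac{63}{-72} = 2 + 63 \left(- \frac{1}{72}\right) = 2 - \frac{7}{8} = \frac{9}{8} \approx 1.125$)
$U = -7$
$x{\left(L \right)} = \left(-7 + L\right) \left(7 + L\right)$ ($x{\left(L \right)} = \left(L + 7\right) \left(L - 7\right) = \left(7 + L\right) \left(-7 + L\right) = \left(-7 + L\right) \left(7 + L\right)$)
$\left(F + 1352\right) x{\left(-36 \right)} = \left(\frac{9}{8} + 1352\right) \left(-49 + \left(-36\right)^{2}\right) = \frac{10825 \left(-49 + 1296\right)}{8} = \frac{10825}{8} \cdot 1247 = \frac{13498775}{8}$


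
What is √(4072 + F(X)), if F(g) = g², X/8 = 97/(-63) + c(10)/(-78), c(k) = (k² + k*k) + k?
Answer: 2*√875045194/819 ≈ 72.237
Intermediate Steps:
c(k) = k + 2*k² (c(k) = (k² + k²) + k = 2*k² + k = k + 2*k²)
X = -27728/819 (X = 8*(97/(-63) + (10*(1 + 2*10))/(-78)) = 8*(97*(-1/63) + (10*(1 + 20))*(-1/78)) = 8*(-97/63 + (10*21)*(-1/78)) = 8*(-97/63 + 210*(-1/78)) = 8*(-97/63 - 35/13) = 8*(-3466/819) = -27728/819 ≈ -33.856)
√(4072 + F(X)) = √(4072 + (-27728/819)²) = √(4072 + 768841984/670761) = √(3500180776/670761) = 2*√875045194/819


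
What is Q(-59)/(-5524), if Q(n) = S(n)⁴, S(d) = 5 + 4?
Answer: -6561/5524 ≈ -1.1877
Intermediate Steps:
S(d) = 9
Q(n) = 6561 (Q(n) = 9⁴ = 6561)
Q(-59)/(-5524) = 6561/(-5524) = 6561*(-1/5524) = -6561/5524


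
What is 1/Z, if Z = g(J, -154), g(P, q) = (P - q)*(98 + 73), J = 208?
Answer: 1/61902 ≈ 1.6155e-5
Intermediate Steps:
g(P, q) = -171*q + 171*P (g(P, q) = (P - q)*171 = -171*q + 171*P)
Z = 61902 (Z = -171*(-154) + 171*208 = 26334 + 35568 = 61902)
1/Z = 1/61902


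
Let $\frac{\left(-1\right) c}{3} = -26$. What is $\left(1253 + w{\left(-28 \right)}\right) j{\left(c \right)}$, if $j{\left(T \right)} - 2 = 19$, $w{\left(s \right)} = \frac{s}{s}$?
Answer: $26334$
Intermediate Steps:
$w{\left(s \right)} = 1$
$c = 78$ ($c = \left(-3\right) \left(-26\right) = 78$)
$j{\left(T \right)} = 21$ ($j{\left(T \right)} = 2 + 19 = 21$)
$\left(1253 + w{\left(-28 \right)}\right) j{\left(c \right)} = \left(1253 + 1\right) 21 = 1254 \cdot 21 = 26334$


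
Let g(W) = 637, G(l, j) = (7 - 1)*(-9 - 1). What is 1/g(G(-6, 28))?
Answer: 1/637 ≈ 0.0015699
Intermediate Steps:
G(l, j) = -60 (G(l, j) = 6*(-10) = -60)
1/g(G(-6, 28)) = 1/637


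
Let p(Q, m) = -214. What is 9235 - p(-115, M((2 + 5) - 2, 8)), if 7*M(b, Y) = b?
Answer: 9449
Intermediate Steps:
M(b, Y) = b/7
9235 - p(-115, M((2 + 5) - 2, 8)) = 9235 - 1*(-214) = 9235 + 214 = 9449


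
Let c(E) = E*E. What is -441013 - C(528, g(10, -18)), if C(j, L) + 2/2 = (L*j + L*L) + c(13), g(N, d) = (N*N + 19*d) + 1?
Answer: -372014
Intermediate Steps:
g(N, d) = 1 + N² + 19*d (g(N, d) = (N² + 19*d) + 1 = 1 + N² + 19*d)
c(E) = E²
C(j, L) = 168 + L² + L*j (C(j, L) = -1 + ((L*j + L*L) + 13²) = -1 + ((L*j + L²) + 169) = -1 + ((L² + L*j) + 169) = -1 + (169 + L² + L*j) = 168 + L² + L*j)
-441013 - C(528, g(10, -18)) = -441013 - (168 + (1 + 10² + 19*(-18))² + (1 + 10² + 19*(-18))*528) = -441013 - (168 + (1 + 100 - 342)² + (1 + 100 - 342)*528) = -441013 - (168 + (-241)² - 241*528) = -441013 - (168 + 58081 - 127248) = -441013 - 1*(-68999) = -441013 + 68999 = -372014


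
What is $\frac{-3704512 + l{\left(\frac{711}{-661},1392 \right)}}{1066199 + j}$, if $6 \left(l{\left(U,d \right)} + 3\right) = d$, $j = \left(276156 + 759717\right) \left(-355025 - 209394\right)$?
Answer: $\frac{119493}{18860172148} \approx 6.3357 \cdot 10^{-6}$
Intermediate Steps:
$j = -584666402787$ ($j = 1035873 \left(-564419\right) = -584666402787$)
$l{\left(U,d \right)} = -3 + \frac{d}{6}$
$\frac{-3704512 + l{\left(\frac{711}{-661},1392 \right)}}{1066199 + j} = \frac{-3704512 + \left(-3 + \frac{1}{6} \cdot 1392\right)}{1066199 - 584666402787} = \frac{-3704512 + \left(-3 + 232\right)}{-584665336588} = \left(-3704512 + 229\right) \left(- \frac{1}{584665336588}\right) = \left(-3704283\right) \left(- \frac{1}{584665336588}\right) = \frac{119493}{18860172148}$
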